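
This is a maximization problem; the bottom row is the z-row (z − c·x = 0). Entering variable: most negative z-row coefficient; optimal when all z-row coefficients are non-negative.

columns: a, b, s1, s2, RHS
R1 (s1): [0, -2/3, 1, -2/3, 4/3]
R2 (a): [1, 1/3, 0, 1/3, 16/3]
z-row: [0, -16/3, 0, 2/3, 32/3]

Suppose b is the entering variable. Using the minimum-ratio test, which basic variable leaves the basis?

a

Column b entries and ratios — s1: -2/3 ≤ 0, skip; a: (16/3)/(1/3) = 16.
Smallest ratio is 16 in the row of a, so a leaves.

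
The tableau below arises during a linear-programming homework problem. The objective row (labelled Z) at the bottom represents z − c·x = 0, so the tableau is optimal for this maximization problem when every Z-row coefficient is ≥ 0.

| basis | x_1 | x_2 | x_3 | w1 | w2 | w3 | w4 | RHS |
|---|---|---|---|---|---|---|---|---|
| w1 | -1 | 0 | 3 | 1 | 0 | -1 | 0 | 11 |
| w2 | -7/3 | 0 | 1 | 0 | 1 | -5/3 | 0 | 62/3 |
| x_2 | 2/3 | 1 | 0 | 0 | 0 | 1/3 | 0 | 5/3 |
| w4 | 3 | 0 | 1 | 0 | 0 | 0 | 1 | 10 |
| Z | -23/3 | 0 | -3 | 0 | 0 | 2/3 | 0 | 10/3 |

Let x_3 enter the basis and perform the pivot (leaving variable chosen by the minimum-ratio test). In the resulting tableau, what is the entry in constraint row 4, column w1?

Ratio test on column x_3 — row 1: 11/3 = 11/3; row 2: (62/3)/1 = 62/3; row 3: entry 0 ≤ 0; row 4: 10/1 = 10. Minimum is 11/3 at row 1 (w1 leaves); pivot element 3.
Divide row 1 by 3; eliminate column x_3 from the other rows.
Row 4 update in column w1: 0 − 1·(1/3) = -1/3.

-1/3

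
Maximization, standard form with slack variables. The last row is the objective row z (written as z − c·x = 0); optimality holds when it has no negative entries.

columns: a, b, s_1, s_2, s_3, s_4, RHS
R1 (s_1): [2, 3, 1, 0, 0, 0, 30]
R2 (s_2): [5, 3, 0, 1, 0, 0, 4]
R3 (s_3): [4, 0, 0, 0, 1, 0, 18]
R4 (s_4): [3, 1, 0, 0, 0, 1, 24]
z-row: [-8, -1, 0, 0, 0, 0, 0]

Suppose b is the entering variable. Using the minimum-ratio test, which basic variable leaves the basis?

s_2

Column b entries and ratios — s_1: 30/3 = 10; s_2: 4/3 = 4/3; s_3: 0 ≤ 0, skip; s_4: 24/1 = 24.
Smallest ratio is 4/3 in the row of s_2, so s_2 leaves.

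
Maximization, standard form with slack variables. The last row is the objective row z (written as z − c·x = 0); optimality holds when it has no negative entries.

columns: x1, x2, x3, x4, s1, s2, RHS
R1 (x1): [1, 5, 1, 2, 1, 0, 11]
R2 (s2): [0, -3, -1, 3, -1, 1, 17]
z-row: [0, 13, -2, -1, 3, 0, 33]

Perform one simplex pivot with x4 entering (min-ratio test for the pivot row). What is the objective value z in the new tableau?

Ratio test on column x4 — row 1: 11/2 = 11/2; row 2: 17/3 = 17/3. Minimum is 11/2 at row 1 (x1 leaves); pivot element 2.
Pivot on row 1; the z-row RHS becomes 33 − (-1)·(11/2) = 77/2.

77/2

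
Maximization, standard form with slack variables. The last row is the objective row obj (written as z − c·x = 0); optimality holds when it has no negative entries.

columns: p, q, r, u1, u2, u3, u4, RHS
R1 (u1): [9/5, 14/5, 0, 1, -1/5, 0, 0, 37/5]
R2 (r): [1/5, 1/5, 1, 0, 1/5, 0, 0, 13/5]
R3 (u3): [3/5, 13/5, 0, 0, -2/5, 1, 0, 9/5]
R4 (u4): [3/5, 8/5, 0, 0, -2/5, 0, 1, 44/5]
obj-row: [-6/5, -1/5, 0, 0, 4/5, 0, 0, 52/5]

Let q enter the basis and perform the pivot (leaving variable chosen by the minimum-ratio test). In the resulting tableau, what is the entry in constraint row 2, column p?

Ratio test on column q — row 1: (37/5)/(14/5) = 37/14; row 2: (13/5)/(1/5) = 13; row 3: (9/5)/(13/5) = 9/13; row 4: (44/5)/(8/5) = 11/2. Minimum is 9/13 at row 3 (u3 leaves); pivot element 13/5.
Divide row 3 by 13/5; eliminate column q from the other rows.
Row 2 update in column p: 1/5 − (1/5)·(3/13) = 2/13.

2/13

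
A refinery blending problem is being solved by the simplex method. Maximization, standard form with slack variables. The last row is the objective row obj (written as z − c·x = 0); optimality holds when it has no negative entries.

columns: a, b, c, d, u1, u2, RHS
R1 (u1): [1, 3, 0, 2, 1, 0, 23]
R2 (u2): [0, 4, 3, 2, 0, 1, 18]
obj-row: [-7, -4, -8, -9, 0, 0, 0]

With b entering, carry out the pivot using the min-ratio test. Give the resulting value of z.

Ratio test on column b — row 1: 23/3 = 23/3; row 2: 18/4 = 9/2. Minimum is 9/2 at row 2 (u2 leaves); pivot element 4.
Pivot on row 2; the obj-row RHS becomes 0 − (-4)·(9/2) = 18.

18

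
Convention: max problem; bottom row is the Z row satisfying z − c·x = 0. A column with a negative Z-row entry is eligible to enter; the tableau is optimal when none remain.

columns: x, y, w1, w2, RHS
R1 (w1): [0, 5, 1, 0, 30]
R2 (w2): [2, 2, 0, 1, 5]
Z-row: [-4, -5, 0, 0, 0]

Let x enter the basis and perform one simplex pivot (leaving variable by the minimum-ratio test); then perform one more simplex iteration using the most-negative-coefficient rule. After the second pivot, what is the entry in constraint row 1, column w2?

Ratio test on column x — row 1: entry 0 ≤ 0; row 2: 5/2 = 5/2. Minimum is 5/2 at row 2 (w2 leaves); pivot element 2.
Divide row 2 by 2; eliminate column x from the other rows.
Second iteration: most negative Z-row entry is -1 in column y, so y enters.
Ratio test on column y — row 1: 30/5 = 6; row 2: (5/2)/1 = 5/2. Minimum is 5/2 at row 2 (x leaves); pivot element 1.
Divide row 2 by 1; eliminate column y from the other rows.
After both pivots, the entry at constraint row 1, column w2 is -5/2.

-5/2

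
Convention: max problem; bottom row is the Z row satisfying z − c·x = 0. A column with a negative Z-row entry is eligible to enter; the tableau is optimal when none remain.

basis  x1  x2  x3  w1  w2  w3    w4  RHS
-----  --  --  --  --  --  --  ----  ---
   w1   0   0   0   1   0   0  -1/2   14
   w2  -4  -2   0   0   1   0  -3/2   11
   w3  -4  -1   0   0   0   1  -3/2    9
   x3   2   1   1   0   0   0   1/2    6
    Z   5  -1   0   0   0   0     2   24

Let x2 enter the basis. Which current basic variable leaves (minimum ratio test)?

x3

Column x2 entries and ratios — w1: 0 ≤ 0, skip; w2: -2 ≤ 0, skip; w3: -1 ≤ 0, skip; x3: 6/1 = 6.
Smallest ratio is 6 in the row of x3, so x3 leaves.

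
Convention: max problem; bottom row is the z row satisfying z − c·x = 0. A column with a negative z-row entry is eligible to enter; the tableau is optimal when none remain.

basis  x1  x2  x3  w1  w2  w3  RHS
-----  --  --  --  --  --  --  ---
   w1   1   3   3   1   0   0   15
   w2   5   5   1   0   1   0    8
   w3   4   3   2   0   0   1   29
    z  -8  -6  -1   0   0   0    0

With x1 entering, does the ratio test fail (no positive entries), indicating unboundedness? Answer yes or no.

no

Column x1 has positive entries in row(s) 1, 2, 3, so the ratio test bounds it — not unbounded.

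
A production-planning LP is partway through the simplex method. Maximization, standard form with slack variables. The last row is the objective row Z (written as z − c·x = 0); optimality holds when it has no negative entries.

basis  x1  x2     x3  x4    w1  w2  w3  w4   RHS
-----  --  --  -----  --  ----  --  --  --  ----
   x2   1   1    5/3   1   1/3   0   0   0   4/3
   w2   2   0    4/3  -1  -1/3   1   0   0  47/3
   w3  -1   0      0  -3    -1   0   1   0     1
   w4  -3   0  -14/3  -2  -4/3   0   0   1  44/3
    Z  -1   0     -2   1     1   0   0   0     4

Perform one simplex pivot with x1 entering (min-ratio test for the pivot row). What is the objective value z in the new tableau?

16/3

Ratio test on column x1 — row 1: (4/3)/1 = 4/3; row 2: (47/3)/2 = 47/6; row 3: entry -1 ≤ 0; row 4: entry -3 ≤ 0. Minimum is 4/3 at row 1 (x2 leaves); pivot element 1.
Pivot on row 1; the Z-row RHS becomes 4 − (-1)·(4/3) = 16/3.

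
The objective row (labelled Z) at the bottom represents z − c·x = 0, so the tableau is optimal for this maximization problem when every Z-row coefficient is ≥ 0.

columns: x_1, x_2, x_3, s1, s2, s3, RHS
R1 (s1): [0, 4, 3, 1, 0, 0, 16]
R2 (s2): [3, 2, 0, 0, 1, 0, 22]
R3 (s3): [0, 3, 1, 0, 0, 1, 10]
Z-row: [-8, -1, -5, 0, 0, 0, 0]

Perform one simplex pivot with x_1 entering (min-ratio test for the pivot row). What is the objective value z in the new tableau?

176/3

Ratio test on column x_1 — row 1: entry 0 ≤ 0; row 2: 22/3 = 22/3; row 3: entry 0 ≤ 0. Minimum is 22/3 at row 2 (s2 leaves); pivot element 3.
Pivot on row 2; the Z-row RHS becomes 0 − (-8)·(22/3) = 176/3.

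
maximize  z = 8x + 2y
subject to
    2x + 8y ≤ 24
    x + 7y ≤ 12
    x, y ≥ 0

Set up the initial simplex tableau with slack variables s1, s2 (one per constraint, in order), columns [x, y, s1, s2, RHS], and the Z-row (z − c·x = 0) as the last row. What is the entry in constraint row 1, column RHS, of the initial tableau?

24

The RHS of constraint 1 is b_1 = 24.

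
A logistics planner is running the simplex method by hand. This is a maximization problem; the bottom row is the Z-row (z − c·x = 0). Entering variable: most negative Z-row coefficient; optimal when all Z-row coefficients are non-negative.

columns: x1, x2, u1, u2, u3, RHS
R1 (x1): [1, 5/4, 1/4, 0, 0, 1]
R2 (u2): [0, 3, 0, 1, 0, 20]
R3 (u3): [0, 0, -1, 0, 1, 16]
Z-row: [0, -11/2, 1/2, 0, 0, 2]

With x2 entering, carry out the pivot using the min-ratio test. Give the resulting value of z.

32/5

Ratio test on column x2 — row 1: 1/(5/4) = 4/5; row 2: 20/3 = 20/3; row 3: entry 0 ≤ 0. Minimum is 4/5 at row 1 (x1 leaves); pivot element 5/4.
Pivot on row 1; the Z-row RHS becomes 2 − (-11/2)·(4/5) = 32/5.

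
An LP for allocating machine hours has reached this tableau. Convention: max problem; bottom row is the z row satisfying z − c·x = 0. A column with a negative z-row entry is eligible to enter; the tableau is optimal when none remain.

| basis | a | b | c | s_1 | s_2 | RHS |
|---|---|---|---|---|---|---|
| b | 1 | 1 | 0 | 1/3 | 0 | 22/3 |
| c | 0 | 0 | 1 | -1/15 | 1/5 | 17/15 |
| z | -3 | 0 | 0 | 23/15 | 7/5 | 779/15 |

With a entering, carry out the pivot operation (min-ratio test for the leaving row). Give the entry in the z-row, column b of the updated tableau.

Ratio test on column a — row 1: (22/3)/1 = 22/3; row 2: entry 0 ≤ 0. Minimum is 22/3 at row 1 (b leaves); pivot element 1.
Divide row 1 by 1; eliminate column a from the other rows.
z-row update in column b: 0 − (-3)·1 = 3.

3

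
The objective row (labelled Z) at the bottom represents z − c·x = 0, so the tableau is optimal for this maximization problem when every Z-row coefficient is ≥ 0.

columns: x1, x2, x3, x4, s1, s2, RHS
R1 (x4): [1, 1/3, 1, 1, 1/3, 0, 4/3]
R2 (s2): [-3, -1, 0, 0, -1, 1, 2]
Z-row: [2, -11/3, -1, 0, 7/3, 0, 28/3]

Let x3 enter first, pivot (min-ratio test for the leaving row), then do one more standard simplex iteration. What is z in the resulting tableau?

24

Ratio test on column x3 — row 1: (4/3)/1 = 4/3; row 2: entry 0 ≤ 0. Minimum is 4/3 at row 1 (x4 leaves); pivot element 1.
Pivot on row 1; the Z-row RHS becomes 28/3 − (-1)·(4/3) = 32/3.
Next entering variable (most negative Z-row entry -10/3): x2.
Ratio test on column x2 — row 1: (4/3)/(1/3) = 4; row 2: entry -1 ≤ 0. Minimum is 4 at row 1 (x3 leaves); pivot element 1/3.
After the second pivot the Z-row RHS is 32/3 − (-10/3)·4 = 24.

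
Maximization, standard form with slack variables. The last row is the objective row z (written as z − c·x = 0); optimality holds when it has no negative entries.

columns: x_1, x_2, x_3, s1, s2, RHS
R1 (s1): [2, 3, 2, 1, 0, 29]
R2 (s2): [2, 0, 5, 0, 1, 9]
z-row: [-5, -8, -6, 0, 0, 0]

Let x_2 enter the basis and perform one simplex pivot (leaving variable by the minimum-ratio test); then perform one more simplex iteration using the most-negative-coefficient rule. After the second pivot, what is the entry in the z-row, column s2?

2/15

Ratio test on column x_2 — row 1: 29/3 = 29/3; row 2: entry 0 ≤ 0. Minimum is 29/3 at row 1 (s1 leaves); pivot element 3.
Divide row 1 by 3; eliminate column x_2 from the other rows.
Second iteration: most negative z-row entry is -2/3 in column x_3, so x_3 enters.
Ratio test on column x_3 — row 1: (29/3)/(2/3) = 29/2; row 2: 9/5 = 9/5. Minimum is 9/5 at row 2 (s2 leaves); pivot element 5.
Divide row 2 by 5; eliminate column x_3 from the other rows.
After both pivots, the entry at the z-row, column s2 is 2/15.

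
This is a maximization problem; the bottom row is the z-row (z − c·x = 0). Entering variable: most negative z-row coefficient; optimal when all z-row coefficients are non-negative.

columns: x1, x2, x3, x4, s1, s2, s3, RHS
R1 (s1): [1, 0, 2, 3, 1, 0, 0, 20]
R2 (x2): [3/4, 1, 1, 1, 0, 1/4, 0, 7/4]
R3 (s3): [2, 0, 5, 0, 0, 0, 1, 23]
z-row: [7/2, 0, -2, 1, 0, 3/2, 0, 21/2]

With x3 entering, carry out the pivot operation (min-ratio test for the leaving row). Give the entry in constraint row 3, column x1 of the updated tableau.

Ratio test on column x3 — row 1: 20/2 = 10; row 2: (7/4)/1 = 7/4; row 3: 23/5 = 23/5. Minimum is 7/4 at row 2 (x2 leaves); pivot element 1.
Divide row 2 by 1; eliminate column x3 from the other rows.
Row 3 update in column x1: 2 − 5·(3/4) = -7/4.

-7/4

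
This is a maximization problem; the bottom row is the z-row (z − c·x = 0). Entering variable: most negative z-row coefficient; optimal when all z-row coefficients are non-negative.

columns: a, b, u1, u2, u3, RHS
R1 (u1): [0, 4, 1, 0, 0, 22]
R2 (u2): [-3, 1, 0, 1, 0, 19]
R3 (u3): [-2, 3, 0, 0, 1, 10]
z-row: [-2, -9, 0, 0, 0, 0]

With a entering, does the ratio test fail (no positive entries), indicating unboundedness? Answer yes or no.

Every constraint-row entry in column a is ≤ 0, so increasing a is unbounded.

yes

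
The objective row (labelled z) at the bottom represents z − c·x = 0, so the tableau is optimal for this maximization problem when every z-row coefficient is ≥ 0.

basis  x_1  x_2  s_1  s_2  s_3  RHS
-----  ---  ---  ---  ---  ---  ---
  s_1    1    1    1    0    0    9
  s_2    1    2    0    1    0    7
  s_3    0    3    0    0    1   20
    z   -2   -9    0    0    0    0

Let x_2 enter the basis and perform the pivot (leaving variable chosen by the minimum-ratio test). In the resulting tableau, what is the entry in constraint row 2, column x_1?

1/2

Ratio test on column x_2 — row 1: 9/1 = 9; row 2: 7/2 = 7/2; row 3: 20/3 = 20/3. Minimum is 7/2 at row 2 (s_2 leaves); pivot element 2.
Divide row 2 by 2; eliminate column x_2 from the other rows.
In the new row 2, the x_1 entry is the old entry divided by the pivot: 1/2 = 1/2.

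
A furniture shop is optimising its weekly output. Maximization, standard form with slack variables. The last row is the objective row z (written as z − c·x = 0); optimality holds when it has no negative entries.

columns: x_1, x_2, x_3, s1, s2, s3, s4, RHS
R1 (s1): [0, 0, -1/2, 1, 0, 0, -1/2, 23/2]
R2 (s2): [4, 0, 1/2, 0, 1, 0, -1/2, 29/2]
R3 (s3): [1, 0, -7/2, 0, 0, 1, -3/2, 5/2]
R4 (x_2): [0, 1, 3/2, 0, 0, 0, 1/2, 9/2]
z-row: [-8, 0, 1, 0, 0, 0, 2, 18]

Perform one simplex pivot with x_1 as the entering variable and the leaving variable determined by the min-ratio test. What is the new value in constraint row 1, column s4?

Ratio test on column x_1 — row 1: entry 0 ≤ 0; row 2: (29/2)/4 = 29/8; row 3: (5/2)/1 = 5/2; row 4: entry 0 ≤ 0. Minimum is 5/2 at row 3 (s3 leaves); pivot element 1.
Divide row 3 by 1; eliminate column x_1 from the other rows.
Row 1 update in column s4: -1/2 − 0·(-3/2) = -1/2.

-1/2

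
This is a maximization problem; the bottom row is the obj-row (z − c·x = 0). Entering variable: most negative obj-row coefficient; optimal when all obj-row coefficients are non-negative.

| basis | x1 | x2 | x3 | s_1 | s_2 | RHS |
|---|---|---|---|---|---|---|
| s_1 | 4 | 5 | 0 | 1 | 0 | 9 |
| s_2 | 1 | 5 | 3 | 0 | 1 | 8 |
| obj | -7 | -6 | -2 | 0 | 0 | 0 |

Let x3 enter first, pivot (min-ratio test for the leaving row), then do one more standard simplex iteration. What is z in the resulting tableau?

Ratio test on column x3 — row 1: entry 0 ≤ 0; row 2: 8/3 = 8/3. Minimum is 8/3 at row 2 (s_2 leaves); pivot element 3.
Pivot on row 2; the obj-row RHS becomes 0 − (-2)·(8/3) = 16/3.
Next entering variable (most negative obj-row entry -19/3): x1.
Ratio test on column x1 — row 1: 9/4 = 9/4; row 2: (8/3)/(1/3) = 8. Minimum is 9/4 at row 1 (s_1 leaves); pivot element 4.
After the second pivot the obj-row RHS is 16/3 − (-19/3)·(9/4) = 235/12.

235/12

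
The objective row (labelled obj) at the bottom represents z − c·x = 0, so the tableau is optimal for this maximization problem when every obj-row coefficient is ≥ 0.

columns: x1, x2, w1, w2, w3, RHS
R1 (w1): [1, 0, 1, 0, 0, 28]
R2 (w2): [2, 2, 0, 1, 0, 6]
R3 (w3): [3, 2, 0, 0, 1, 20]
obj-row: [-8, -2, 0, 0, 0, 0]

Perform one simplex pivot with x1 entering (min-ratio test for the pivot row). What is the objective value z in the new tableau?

24

Ratio test on column x1 — row 1: 28/1 = 28; row 2: 6/2 = 3; row 3: 20/3 = 20/3. Minimum is 3 at row 2 (w2 leaves); pivot element 2.
Pivot on row 2; the obj-row RHS becomes 0 − (-8)·3 = 24.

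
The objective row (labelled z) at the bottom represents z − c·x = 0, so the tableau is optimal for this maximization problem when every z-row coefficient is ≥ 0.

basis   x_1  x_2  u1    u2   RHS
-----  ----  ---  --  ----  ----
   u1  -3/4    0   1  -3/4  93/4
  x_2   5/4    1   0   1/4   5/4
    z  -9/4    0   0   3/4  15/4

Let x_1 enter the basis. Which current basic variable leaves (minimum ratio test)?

Column x_1 entries and ratios — u1: -3/4 ≤ 0, skip; x_2: (5/4)/(5/4) = 1.
Smallest ratio is 1 in the row of x_2, so x_2 leaves.

x_2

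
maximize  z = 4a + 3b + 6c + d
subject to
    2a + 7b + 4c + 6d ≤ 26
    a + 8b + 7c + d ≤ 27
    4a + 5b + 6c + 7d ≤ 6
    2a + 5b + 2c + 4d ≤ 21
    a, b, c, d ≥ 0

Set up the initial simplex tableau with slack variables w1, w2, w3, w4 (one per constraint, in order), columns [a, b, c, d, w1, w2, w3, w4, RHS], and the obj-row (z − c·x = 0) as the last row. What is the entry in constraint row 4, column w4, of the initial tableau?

1

Slack w4 belongs to constraint 4; its column is the unit vector e_4, so the entry in row 4 is 1.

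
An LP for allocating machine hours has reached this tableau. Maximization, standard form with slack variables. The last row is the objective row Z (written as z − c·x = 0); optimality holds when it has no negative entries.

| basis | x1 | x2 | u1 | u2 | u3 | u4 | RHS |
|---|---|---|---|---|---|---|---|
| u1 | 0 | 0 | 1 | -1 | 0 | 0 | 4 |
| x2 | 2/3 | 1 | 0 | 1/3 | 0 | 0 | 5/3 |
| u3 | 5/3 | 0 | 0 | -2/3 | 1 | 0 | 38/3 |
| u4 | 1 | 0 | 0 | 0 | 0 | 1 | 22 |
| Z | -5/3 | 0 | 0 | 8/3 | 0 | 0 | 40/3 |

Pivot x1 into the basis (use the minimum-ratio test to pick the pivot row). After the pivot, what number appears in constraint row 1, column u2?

-1

Ratio test on column x1 — row 1: entry 0 ≤ 0; row 2: (5/3)/(2/3) = 5/2; row 3: (38/3)/(5/3) = 38/5; row 4: 22/1 = 22. Minimum is 5/2 at row 2 (x2 leaves); pivot element 2/3.
Divide row 2 by 2/3; eliminate column x1 from the other rows.
Row 1 update in column u2: -1 − 0·(1/2) = -1.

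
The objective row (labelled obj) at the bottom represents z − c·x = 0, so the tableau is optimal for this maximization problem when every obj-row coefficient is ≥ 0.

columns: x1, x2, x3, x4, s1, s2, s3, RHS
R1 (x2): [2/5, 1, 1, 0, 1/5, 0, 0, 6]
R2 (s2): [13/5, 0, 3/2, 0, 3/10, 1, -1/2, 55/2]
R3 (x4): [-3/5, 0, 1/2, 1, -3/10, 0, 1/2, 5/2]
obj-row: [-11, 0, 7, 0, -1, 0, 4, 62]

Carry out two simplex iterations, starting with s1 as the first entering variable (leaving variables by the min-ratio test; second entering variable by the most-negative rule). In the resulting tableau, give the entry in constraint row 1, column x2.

13/2

Ratio test on column s1 — row 1: 6/(1/5) = 30; row 2: (55/2)/(3/10) = 275/3; row 3: entry -3/10 ≤ 0. Minimum is 30 at row 1 (x2 leaves); pivot element 1/5.
Divide row 1 by 1/5; eliminate column s1 from the other rows.
Second iteration: most negative obj-row entry is -9 in column x1, so x1 enters.
Ratio test on column x1 — row 1: 30/2 = 15; row 2: (37/2)/2 = 37/4; row 3: entry 0 ≤ 0. Minimum is 37/4 at row 2 (s2 leaves); pivot element 2.
Divide row 2 by 2; eliminate column x1 from the other rows.
After both pivots, the entry at constraint row 1, column x2 is 13/2.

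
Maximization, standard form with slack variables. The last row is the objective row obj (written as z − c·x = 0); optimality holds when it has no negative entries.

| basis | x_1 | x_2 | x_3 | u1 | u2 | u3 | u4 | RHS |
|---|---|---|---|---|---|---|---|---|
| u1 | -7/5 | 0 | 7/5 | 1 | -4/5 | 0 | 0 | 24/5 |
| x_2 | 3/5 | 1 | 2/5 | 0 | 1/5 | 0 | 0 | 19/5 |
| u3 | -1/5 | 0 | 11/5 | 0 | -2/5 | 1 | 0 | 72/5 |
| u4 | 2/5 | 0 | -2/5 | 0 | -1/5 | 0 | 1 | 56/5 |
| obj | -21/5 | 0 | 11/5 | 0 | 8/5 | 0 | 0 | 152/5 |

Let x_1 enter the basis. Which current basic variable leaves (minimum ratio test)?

x_2

Column x_1 entries and ratios — u1: -7/5 ≤ 0, skip; x_2: (19/5)/(3/5) = 19/3; u3: -1/5 ≤ 0, skip; u4: (56/5)/(2/5) = 28.
Smallest ratio is 19/3 in the row of x_2, so x_2 leaves.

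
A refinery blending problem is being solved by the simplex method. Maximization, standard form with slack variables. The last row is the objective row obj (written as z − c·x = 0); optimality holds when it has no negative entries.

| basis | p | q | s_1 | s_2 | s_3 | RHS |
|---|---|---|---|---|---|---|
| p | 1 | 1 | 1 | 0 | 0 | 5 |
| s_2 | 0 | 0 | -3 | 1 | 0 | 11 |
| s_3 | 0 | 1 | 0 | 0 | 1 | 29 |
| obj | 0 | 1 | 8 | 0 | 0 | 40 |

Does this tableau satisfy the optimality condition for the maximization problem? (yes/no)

yes

Every obj-row coefficient is ≥ 0, so the tableau is optimal.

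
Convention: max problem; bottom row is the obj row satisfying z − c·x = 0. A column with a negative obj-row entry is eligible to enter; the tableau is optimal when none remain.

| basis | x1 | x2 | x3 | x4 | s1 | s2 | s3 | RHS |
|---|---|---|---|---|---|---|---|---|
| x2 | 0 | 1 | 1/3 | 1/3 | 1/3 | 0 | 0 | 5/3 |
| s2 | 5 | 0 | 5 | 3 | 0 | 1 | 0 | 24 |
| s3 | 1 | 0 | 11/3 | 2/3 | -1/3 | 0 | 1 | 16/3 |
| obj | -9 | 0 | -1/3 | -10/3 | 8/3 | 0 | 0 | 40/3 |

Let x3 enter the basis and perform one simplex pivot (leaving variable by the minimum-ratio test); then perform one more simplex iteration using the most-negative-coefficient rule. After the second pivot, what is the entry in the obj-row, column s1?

15/4

Ratio test on column x3 — row 1: (5/3)/(1/3) = 5; row 2: 24/5 = 24/5; row 3: (16/3)/(11/3) = 16/11. Minimum is 16/11 at row 3 (s3 leaves); pivot element 11/3.
Divide row 3 by 11/3; eliminate column x3 from the other rows.
Second iteration: most negative obj-row entry is -98/11 in column x1, so x1 enters.
Ratio test on column x1 — row 1: entry -1/11 ≤ 0; row 2: (184/11)/(40/11) = 23/5; row 3: (16/11)/(3/11) = 16/3. Minimum is 23/5 at row 2 (s2 leaves); pivot element 40/11.
Divide row 2 by 40/11; eliminate column x1 from the other rows.
After both pivots, the entry at the obj-row, column s1 is 15/4.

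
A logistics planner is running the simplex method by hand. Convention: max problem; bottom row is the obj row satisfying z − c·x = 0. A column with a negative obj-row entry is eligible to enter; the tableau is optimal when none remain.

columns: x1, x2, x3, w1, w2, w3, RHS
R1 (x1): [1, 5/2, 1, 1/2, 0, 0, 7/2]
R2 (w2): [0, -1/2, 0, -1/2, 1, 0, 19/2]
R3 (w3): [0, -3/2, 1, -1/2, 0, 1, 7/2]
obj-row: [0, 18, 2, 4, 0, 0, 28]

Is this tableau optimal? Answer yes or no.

yes

Every obj-row coefficient is ≥ 0, so the tableau is optimal.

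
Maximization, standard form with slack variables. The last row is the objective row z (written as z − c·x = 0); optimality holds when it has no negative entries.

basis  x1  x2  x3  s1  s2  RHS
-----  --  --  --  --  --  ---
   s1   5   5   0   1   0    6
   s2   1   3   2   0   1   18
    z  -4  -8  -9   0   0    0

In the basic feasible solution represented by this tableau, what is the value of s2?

s2 is basic (row 2); its value is the RHS of that row, 18.

18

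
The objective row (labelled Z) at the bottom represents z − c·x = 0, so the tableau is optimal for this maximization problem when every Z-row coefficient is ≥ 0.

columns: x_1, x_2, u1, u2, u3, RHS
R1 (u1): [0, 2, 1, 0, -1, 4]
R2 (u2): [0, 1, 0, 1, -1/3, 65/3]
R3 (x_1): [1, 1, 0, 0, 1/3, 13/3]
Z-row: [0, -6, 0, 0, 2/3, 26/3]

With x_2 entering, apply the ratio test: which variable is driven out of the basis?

u1

Column x_2 entries and ratios — u1: 4/2 = 2; u2: (65/3)/1 = 65/3; x_1: (13/3)/1 = 13/3.
Smallest ratio is 2 in the row of u1, so u1 leaves.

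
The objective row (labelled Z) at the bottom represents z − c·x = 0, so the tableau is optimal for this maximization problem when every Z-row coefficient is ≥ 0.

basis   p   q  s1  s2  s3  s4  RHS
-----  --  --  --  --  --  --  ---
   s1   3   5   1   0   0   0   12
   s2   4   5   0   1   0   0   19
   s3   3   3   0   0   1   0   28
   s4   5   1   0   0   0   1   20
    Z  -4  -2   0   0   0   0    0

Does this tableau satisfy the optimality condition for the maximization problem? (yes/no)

The Z-row has a negative entry -4 in column p, so it is not optimal.

no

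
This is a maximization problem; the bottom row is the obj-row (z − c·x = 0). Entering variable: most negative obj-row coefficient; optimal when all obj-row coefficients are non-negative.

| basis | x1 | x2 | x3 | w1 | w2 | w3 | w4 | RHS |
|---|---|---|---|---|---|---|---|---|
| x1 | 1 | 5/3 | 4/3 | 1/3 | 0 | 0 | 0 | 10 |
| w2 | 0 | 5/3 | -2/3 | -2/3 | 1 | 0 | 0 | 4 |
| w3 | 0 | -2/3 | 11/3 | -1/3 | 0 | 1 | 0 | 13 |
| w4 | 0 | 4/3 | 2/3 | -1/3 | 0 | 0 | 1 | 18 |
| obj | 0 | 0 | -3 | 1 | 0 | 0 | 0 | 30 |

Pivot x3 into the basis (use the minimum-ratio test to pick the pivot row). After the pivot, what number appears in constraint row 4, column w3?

Ratio test on column x3 — row 1: 10/(4/3) = 15/2; row 2: entry -2/3 ≤ 0; row 3: 13/(11/3) = 39/11; row 4: 18/(2/3) = 27. Minimum is 39/11 at row 3 (w3 leaves); pivot element 11/3.
Divide row 3 by 11/3; eliminate column x3 from the other rows.
Row 4 update in column w3: 0 − (2/3)·(3/11) = -2/11.

-2/11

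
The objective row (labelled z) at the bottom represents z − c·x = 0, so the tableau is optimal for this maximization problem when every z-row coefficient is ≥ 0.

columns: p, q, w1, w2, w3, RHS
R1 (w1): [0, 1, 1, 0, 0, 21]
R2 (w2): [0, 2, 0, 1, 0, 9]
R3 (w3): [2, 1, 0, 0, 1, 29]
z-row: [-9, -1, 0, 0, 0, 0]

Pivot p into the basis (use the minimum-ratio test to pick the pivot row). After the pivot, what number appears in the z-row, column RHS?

261/2

Ratio test on column p — row 1: entry 0 ≤ 0; row 2: entry 0 ≤ 0; row 3: 29/2 = 29/2. Minimum is 29/2 at row 3 (w3 leaves); pivot element 2.
Divide row 3 by 2; eliminate column p from the other rows.
z-row update in column RHS: 0 − (-9)·(29/2) = 261/2.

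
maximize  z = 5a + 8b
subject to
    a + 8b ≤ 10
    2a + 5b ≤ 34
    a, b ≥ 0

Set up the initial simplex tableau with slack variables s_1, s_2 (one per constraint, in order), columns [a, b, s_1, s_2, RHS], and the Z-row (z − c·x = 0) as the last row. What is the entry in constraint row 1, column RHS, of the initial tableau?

10

The RHS of constraint 1 is b_1 = 10.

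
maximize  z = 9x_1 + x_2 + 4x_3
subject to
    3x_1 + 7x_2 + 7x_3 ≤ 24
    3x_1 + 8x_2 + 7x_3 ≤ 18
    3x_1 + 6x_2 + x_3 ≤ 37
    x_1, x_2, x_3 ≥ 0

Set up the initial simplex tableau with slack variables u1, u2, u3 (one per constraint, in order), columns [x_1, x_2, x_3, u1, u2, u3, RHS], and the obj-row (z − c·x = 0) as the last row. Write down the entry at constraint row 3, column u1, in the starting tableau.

0

Slack u1 belongs to constraint 1; its column is the unit vector e_1, so the entry in row 3 is 0.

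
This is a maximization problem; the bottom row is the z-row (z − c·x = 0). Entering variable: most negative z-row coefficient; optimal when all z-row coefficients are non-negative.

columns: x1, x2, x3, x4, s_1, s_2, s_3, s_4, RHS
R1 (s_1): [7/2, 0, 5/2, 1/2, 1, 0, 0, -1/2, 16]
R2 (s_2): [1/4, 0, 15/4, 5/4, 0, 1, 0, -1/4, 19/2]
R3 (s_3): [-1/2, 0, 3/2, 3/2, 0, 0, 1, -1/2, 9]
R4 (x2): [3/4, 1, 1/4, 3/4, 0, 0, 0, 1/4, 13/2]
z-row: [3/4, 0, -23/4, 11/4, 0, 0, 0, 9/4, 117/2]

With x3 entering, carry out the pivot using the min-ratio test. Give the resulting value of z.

1096/15

Ratio test on column x3 — row 1: 16/(5/2) = 32/5; row 2: (19/2)/(15/4) = 38/15; row 3: 9/(3/2) = 6; row 4: (13/2)/(1/4) = 26. Minimum is 38/15 at row 2 (s_2 leaves); pivot element 15/4.
Pivot on row 2; the z-row RHS becomes 117/2 − (-23/4)·(38/15) = 1096/15.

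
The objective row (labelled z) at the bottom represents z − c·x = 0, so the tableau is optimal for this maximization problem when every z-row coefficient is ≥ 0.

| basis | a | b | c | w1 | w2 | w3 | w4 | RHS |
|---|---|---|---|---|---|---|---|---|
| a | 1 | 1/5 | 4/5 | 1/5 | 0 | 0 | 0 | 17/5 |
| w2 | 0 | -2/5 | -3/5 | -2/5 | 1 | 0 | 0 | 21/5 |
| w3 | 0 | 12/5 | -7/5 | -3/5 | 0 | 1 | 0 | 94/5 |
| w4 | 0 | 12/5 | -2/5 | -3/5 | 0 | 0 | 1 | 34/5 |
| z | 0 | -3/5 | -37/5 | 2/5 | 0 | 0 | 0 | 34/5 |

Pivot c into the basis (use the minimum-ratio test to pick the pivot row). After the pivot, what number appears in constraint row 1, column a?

Ratio test on column c — row 1: (17/5)/(4/5) = 17/4; row 2: entry -3/5 ≤ 0; row 3: entry -7/5 ≤ 0; row 4: entry -2/5 ≤ 0. Minimum is 17/4 at row 1 (a leaves); pivot element 4/5.
Divide row 1 by 4/5; eliminate column c from the other rows.
In the new row 1, the a entry is the old entry divided by the pivot: 1/(4/5) = 5/4.

5/4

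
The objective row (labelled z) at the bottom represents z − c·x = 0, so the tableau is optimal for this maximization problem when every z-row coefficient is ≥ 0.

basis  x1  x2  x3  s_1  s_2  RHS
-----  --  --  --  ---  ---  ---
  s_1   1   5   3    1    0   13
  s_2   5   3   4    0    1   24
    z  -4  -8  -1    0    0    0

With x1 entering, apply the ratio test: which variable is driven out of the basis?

s_2

Column x1 entries and ratios — s_1: 13/1 = 13; s_2: 24/5 = 24/5.
Smallest ratio is 24/5 in the row of s_2, so s_2 leaves.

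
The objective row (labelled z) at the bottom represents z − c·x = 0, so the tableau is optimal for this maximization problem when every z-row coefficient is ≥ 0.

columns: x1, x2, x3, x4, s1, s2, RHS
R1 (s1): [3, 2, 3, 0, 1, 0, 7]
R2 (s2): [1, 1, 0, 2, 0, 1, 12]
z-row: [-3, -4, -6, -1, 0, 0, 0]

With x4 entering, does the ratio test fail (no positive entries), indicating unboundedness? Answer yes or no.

no

Column x4 has positive entries in row(s) 2, so the ratio test bounds it — not unbounded.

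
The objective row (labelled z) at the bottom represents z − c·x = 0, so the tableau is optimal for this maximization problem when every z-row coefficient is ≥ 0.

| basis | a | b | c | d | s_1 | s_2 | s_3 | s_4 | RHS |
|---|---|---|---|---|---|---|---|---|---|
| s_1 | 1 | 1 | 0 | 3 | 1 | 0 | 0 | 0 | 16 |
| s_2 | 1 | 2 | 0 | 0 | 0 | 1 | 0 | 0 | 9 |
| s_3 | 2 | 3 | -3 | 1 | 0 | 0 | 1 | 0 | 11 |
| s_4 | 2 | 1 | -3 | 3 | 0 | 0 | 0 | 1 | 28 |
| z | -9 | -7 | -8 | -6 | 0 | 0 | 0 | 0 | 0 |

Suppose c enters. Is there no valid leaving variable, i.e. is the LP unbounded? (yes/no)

yes

Every constraint-row entry in column c is ≤ 0, so increasing c is unbounded.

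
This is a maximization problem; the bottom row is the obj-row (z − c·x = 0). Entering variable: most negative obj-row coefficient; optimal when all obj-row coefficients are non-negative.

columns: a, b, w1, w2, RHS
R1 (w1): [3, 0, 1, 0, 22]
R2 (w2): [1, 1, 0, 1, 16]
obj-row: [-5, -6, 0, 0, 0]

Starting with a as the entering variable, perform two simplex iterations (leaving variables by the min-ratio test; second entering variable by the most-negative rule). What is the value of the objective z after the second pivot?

Ratio test on column a — row 1: 22/3 = 22/3; row 2: 16/1 = 16. Minimum is 22/3 at row 1 (w1 leaves); pivot element 3.
Pivot on row 1; the obj-row RHS becomes 0 − (-5)·(22/3) = 110/3.
Next entering variable (most negative obj-row entry -6): b.
Ratio test on column b — row 1: entry 0 ≤ 0; row 2: (26/3)/1 = 26/3. Minimum is 26/3 at row 2 (w2 leaves); pivot element 1.
After the second pivot the obj-row RHS is 110/3 − (-6)·(26/3) = 266/3.

266/3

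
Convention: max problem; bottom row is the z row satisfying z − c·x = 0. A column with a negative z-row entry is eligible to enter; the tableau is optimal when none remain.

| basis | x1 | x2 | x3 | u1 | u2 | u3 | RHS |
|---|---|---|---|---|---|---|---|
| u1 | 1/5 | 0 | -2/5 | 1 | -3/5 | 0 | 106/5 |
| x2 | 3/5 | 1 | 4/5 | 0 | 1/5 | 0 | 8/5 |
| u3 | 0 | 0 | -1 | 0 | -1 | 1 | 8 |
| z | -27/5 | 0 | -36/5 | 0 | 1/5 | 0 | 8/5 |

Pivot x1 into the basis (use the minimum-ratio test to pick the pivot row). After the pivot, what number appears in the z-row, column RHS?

Ratio test on column x1 — row 1: (106/5)/(1/5) = 106; row 2: (8/5)/(3/5) = 8/3; row 3: entry 0 ≤ 0. Minimum is 8/3 at row 2 (x2 leaves); pivot element 3/5.
Divide row 2 by 3/5; eliminate column x1 from the other rows.
z-row update in column RHS: 8/5 − (-27/5)·(8/3) = 16.

16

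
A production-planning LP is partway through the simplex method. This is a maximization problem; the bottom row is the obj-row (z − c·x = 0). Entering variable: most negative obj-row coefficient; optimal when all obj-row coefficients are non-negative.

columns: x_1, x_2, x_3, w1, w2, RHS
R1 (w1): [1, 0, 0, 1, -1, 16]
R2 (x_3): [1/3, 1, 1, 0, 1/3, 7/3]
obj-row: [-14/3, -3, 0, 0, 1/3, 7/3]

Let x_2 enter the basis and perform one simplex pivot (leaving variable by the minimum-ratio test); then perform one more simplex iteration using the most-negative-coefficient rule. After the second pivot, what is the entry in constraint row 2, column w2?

Ratio test on column x_2 — row 1: entry 0 ≤ 0; row 2: (7/3)/1 = 7/3. Minimum is 7/3 at row 2 (x_3 leaves); pivot element 1.
Divide row 2 by 1; eliminate column x_2 from the other rows.
Second iteration: most negative obj-row entry is -11/3 in column x_1, so x_1 enters.
Ratio test on column x_1 — row 1: 16/1 = 16; row 2: (7/3)/(1/3) = 7. Minimum is 7 at row 2 (x_2 leaves); pivot element 1/3.
Divide row 2 by 1/3; eliminate column x_1 from the other rows.
After both pivots, the entry at constraint row 2, column w2 is 1.

1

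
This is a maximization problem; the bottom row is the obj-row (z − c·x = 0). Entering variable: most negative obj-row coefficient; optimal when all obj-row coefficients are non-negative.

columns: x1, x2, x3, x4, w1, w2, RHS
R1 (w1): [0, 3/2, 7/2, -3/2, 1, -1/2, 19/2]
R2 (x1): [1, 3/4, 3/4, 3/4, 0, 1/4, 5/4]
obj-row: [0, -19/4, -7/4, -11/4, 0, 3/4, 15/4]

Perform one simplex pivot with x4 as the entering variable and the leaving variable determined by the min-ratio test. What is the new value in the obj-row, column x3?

Ratio test on column x4 — row 1: entry -3/2 ≤ 0; row 2: (5/4)/(3/4) = 5/3. Minimum is 5/3 at row 2 (x1 leaves); pivot element 3/4.
Divide row 2 by 3/4; eliminate column x4 from the other rows.
obj-row update in column x3: -7/4 − (-11/4)·1 = 1.

1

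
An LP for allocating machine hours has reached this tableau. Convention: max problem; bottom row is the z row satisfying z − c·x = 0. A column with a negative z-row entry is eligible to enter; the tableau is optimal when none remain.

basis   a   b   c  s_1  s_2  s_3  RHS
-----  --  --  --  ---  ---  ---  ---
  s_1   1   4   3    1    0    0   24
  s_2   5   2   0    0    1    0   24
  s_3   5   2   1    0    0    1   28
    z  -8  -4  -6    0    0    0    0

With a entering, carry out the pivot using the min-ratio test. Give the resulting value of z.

192/5

Ratio test on column a — row 1: 24/1 = 24; row 2: 24/5 = 24/5; row 3: 28/5 = 28/5. Minimum is 24/5 at row 2 (s_2 leaves); pivot element 5.
Pivot on row 2; the z-row RHS becomes 0 − (-8)·(24/5) = 192/5.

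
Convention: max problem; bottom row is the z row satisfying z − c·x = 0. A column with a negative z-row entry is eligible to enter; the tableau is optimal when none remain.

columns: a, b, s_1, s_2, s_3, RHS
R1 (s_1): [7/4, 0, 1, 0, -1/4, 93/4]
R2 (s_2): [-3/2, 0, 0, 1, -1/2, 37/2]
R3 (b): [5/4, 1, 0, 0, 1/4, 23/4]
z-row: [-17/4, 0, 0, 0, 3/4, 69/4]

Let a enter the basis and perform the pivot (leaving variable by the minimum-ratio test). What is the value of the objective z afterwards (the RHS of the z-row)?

Ratio test on column a — row 1: (93/4)/(7/4) = 93/7; row 2: entry -3/2 ≤ 0; row 3: (23/4)/(5/4) = 23/5. Minimum is 23/5 at row 3 (b leaves); pivot element 5/4.
Pivot on row 3; the z-row RHS becomes 69/4 − (-17/4)·(23/5) = 184/5.

184/5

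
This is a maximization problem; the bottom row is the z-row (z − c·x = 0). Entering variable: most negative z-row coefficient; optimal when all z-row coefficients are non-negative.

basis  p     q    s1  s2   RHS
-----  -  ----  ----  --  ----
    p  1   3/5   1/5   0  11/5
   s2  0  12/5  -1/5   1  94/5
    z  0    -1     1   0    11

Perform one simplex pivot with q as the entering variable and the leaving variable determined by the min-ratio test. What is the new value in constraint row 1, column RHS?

11/3

Ratio test on column q — row 1: (11/5)/(3/5) = 11/3; row 2: (94/5)/(12/5) = 47/6. Minimum is 11/3 at row 1 (p leaves); pivot element 3/5.
Divide row 1 by 3/5; eliminate column q from the other rows.
In the new row 1, the RHS entry is the old entry divided by the pivot: (11/5)/(3/5) = 11/3.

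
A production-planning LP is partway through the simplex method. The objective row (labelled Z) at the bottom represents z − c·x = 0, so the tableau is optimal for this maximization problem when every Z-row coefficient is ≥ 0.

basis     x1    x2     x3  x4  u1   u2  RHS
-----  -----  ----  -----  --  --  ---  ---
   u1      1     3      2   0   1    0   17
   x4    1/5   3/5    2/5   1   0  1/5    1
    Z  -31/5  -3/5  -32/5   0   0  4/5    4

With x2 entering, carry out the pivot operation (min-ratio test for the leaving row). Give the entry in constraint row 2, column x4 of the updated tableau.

Ratio test on column x2 — row 1: 17/3 = 17/3; row 2: 1/(3/5) = 5/3. Minimum is 5/3 at row 2 (x4 leaves); pivot element 3/5.
Divide row 2 by 3/5; eliminate column x2 from the other rows.
In the new row 2, the x4 entry is the old entry divided by the pivot: 1/(3/5) = 5/3.

5/3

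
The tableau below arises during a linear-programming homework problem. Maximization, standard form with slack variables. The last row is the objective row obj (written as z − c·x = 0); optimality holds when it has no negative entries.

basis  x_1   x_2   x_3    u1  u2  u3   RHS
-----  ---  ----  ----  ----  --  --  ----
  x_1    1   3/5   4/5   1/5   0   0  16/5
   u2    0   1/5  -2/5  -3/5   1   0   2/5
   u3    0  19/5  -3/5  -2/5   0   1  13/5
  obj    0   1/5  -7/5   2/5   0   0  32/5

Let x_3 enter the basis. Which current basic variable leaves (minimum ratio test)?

x_1

Column x_3 entries and ratios — x_1: (16/5)/(4/5) = 4; u2: -2/5 ≤ 0, skip; u3: -3/5 ≤ 0, skip.
Smallest ratio is 4 in the row of x_1, so x_1 leaves.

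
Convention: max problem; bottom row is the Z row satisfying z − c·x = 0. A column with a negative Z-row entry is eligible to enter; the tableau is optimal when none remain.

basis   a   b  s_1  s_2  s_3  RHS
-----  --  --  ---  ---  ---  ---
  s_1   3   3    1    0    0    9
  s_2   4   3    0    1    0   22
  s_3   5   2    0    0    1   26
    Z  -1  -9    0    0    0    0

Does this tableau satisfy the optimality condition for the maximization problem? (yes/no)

The Z-row has a negative entry -9 in column b, so it is not optimal.

no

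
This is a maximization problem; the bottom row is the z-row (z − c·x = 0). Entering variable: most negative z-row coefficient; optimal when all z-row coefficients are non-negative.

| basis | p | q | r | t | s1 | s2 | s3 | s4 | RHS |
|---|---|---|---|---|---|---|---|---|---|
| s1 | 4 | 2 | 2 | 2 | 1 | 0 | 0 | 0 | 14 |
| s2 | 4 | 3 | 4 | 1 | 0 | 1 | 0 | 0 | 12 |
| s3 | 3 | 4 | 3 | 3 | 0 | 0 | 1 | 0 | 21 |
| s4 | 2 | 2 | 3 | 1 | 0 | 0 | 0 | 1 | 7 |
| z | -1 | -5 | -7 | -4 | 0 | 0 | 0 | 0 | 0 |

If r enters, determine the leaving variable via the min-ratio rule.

s4

Column r entries and ratios — s1: 14/2 = 7; s2: 12/4 = 3; s3: 21/3 = 7; s4: 7/3 = 7/3.
Smallest ratio is 7/3 in the row of s4, so s4 leaves.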